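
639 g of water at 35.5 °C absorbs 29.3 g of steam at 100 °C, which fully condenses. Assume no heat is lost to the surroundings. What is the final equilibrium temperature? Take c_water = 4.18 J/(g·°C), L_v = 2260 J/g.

Setting the total heat transfer to zero:
steam→water at 100 °C releases m L_v = 29.3×2260 = 66218; condensed water 100 °C→T: 122.47(T − 100); original water: 2671(T − 35.5)
2793.5 T = 66218 + 12247 + 94821 = 173287
T ≈ 62.03 °C — below 100 °C, confirming all the steam condensed.

T_f ≈ 62.0 °C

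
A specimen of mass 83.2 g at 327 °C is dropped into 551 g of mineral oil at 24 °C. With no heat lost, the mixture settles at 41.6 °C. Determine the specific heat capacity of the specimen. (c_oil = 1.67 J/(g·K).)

Heat lost by the specimen = heat gained by the oil:
83.2×c×(327 − 41.6) = 551×1.67×(41.6 − 24)
23745 c = 16195  ⇒  c ≈ 0.682 J/(g·K)

c ≈ 0.682 J/(g·K)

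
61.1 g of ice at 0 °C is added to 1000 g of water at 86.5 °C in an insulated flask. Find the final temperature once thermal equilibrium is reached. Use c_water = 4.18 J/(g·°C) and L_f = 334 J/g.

T_f ≈ 76.9 °C

Setting the total heat transfer to zero:
latent heat to melt: 61.1·334 = 20407
  warm the meltwater: 255.4 T
  water: 4180(T − 86.5)
4435.4 T = 361570 − 20407 = 341163
T ≈ 76.92 °C (positive, so assuming full melt was valid).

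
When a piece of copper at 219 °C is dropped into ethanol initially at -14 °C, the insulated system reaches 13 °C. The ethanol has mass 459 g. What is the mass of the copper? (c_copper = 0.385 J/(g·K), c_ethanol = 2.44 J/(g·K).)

Energy conservation, ΣQ = 0:
m·0.385·(13 − 219) + 459·2.44·(13 − (-14)) = 0
-79.31 m = -30239
m = -30239/-79.31 ≈ 381.3 g

m ≈ 381 g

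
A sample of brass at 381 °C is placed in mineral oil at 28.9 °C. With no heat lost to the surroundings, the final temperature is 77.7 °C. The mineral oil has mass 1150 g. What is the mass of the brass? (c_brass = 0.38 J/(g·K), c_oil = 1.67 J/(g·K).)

|Q_brass| = |Q_oil|:
m·0.38·(381 − 77.7) = 1150·1.67·(77.7 − 28.9)
115.25 m = 93720  ⇒  m ≈ 813.2 g

m ≈ 813 g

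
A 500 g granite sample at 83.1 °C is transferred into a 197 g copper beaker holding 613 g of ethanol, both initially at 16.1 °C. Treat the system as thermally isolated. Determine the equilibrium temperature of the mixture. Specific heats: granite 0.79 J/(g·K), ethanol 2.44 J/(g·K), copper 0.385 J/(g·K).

T_f is the heat-capacity-weighted average of the initial temperatures:
T_f = (395*83.1 + 1495.7*16.1 + 75.84*16.1) / (395 + 1495.7 + 75.84)
    = 58127 / 1966.6 ≈ 29.56 °C

T_f ≈ 29.6 °C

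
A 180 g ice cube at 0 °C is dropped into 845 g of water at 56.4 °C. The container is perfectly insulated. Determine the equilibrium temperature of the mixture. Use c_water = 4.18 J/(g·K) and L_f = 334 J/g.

Conservation of energy gives ΣQ = 0:
melt ice: 180×334 = 60120
  warm the meltwater: 752.4 T
  water: 3532.1(T − 56.4)
4284.5 T = 199210 − 60120 = 139090
T ≈ 32.46 °C — above 0 °C, consistent with complete melting.

T_f ≈ 32.5 °C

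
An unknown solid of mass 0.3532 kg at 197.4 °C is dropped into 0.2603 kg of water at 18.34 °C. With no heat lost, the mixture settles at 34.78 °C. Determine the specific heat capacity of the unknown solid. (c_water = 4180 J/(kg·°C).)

c ≈ 311 J/(kg·°C)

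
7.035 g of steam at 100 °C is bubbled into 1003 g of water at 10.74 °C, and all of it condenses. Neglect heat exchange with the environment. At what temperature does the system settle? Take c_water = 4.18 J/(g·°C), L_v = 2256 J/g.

Sum of m c ΔT and latent-heat terms is zero:
steam→water at 100 °C releases m L_v = 7.035·2256 = 15871
  condensed water 100 °C→T: 29.41(T − 100)
  original water: 4192.5(T − 10.74)
4221.9 T = 15871 + 2940.6 + 45028 = 63839
T ≈ 15.12 °C, under the boiling point, so the assumption holds.

T_f ≈ 15.1 °C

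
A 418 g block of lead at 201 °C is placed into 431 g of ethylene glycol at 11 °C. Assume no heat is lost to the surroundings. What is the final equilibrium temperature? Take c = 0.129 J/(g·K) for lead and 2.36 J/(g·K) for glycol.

Let T be the final temperature. ΣQ_i = 0:
418×0.129×(T − 201) + 431×2.36×(T − 11) = 0
53.92(T − 201) + 1017.2(T − 11) = 0
1071.1 T = 22027
T ≈ 20.57 °C

T_f ≈ 20.6 °C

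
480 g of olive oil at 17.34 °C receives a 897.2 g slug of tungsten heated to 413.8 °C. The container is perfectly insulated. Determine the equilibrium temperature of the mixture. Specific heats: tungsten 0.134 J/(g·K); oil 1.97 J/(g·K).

T_f ≈ 62.1 °C

T_f = Σ m_i c_i T_i / Σ m_i c_i:
T_f = (120.22×413.8 + 945.6×17.34) / (120.22 + 945.6)
    = 66146 / 1065.8 ≈ 62.06 °C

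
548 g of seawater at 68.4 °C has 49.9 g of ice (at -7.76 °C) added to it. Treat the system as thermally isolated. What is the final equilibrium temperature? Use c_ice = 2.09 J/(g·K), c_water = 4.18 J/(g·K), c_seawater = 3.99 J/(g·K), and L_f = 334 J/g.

Sum of m c ΔT and latent-heat terms is zero:
warm ice to 0 °C: 49.9×2.09×(0 − (-7.76)) = 809.3; latent heat to melt: 49.9×334 = 16667; warm the meltwater: 208.58 T; seawater cools: 548×3.99×(T − 68.4) = 2186.5(T − 68.4)
2395.1 T = 149558 − 17476 = 132082
T ≈ 55.15 °C. Since T > 0 °C, the all-ice-melts assumption holds.

T_f ≈ 55.1 °C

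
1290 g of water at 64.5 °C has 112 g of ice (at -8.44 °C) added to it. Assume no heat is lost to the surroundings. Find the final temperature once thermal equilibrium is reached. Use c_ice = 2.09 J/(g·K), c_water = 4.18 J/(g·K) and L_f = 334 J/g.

T_f ≈ 52.6 °C

Energy balance with sensible and latent terms:
warm ice to 0 °C: 112·2.09·(0 − (-8.44)) = 1975.6; melt ice: 112·334 = 37408; meltwater 0→T: 112·4.18·T = 468.16 T; water: 5392.2(T − 64.5)
5860.4 T = 347797 − 39384 = 308413
T ≈ 52.63 °C — above 0 °C, consistent with complete melting.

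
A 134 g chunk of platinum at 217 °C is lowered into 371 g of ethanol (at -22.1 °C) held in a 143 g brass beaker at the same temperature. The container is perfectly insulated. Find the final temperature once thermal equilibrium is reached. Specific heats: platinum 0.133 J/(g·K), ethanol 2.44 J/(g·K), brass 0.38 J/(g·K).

T_f ≈ -17.7 °C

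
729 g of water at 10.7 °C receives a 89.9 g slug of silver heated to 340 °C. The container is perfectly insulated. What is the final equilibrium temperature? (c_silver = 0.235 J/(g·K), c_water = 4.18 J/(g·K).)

T_f ≈ 13.0 °C

Setting the total heat transfer to zero:
89.9×0.235×(T − 340) + 729×4.18×(T − 10.7) = 0
3068.3 T = 39788
T = 39788/3068.3 ≈ 12.97 °C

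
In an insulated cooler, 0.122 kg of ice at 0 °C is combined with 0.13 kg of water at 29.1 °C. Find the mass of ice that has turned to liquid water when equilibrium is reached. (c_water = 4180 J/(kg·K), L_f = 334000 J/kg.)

m_melted ≈ 0.0473 kg

Cooling the water to 0 °C releases 0.13·4180·29.1 = 15813 J.
To melt every bit of ice: 0.122·334000 = 40748 J.
15813 J < 40748 J, so only part of the ice melts and the system sits at 0 °C.
Mass melted = 15813/334000 ≈ 0.04734 kg.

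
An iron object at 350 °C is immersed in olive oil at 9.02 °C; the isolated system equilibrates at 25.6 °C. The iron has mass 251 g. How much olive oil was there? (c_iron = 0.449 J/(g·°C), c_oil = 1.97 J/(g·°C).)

m ≈ 1120 g

|Q_iron| = |Q_oil|:
251×0.449×(350 − 25.6) = m×1.97×(25.6 − 9.02)
32.66 m = 36560  ⇒  m ≈ 1119 g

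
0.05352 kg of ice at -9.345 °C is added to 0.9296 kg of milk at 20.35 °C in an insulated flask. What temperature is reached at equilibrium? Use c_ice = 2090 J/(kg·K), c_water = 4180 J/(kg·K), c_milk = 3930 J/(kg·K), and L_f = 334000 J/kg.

Net heat exchanged in the isolated system is zero:
ice -9.345→0 °C: 0.05352·2090·9.345 = 1045.3; melt ice: 0.05352·334000 = 17876; warm the meltwater: 223.71 T; milk: 3653.3(T − 20.35)
3877 T = 74345 − 18921 = 55424
T ≈ 14.30 °C — above 0 °C, consistent with complete melting.

T_f ≈ 14.3 °C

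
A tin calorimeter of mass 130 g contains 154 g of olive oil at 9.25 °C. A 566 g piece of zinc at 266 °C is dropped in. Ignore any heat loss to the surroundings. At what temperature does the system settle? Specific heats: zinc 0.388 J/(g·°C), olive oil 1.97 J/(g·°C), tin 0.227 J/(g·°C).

T_f ≈ 111.3 °C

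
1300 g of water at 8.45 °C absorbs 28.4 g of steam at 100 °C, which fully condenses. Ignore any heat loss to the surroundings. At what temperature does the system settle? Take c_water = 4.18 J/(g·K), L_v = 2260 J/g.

Sum of m c ΔT and latent-heat terms is zero:
steam→water at 100 °C releases m L_v = 28.4×2260 = 64184; condensed water 100 °C→T: 118.71(T − 100); water warms: 1300×4.18×(T − 8.45) = 5434(T − 8.45)
5552.7 T = 64184 + 11871 + 45917 = 121972
T ≈ 21.97 °C (< 100 °C, so full condensation is consistent).

T_f ≈ 22.0 °C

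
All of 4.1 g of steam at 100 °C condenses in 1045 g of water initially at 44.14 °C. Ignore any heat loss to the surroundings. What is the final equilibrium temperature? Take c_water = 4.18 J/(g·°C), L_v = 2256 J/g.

T_f ≈ 46.5 °C

Net heat exchanged in the isolated system is zero:
steam→water at 100 °C releases m L_v = 4.1·2256 = 9249.6
  condensed water 100 °C→T: 17.14(T − 100)
  water warms: 1045·4.18·(T − 44.14) = 4368.1(T − 44.14)
4385.2 T = 9249.6 + 1713.8 + 192808 = 203771
T ≈ 46.47 °C (< 100 °C, so full condensation is consistent).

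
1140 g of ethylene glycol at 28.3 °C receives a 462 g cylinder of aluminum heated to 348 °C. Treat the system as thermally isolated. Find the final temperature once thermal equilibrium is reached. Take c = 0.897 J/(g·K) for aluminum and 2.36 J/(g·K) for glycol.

Let T be the final temperature. ΣQ_i = 0:
462·0.897·(T − 348) + 1140·2.36·(T − 28.3) = 0
414.41(T − 348) + 2690.4(T − 28.3) = 0
(414.41 + 2690.4) T = 414.41·348 + 2690.4·28.3
T = 220354/3104.8 ≈ 70.97 °C

T_f ≈ 71.0 °C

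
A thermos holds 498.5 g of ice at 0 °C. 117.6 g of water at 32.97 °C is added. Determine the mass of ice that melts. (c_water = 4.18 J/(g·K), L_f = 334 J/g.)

m_melted ≈ 48.5 g

Cooling the water to 0 °C releases 117.6×4.18×32.97 = 16207 J.
To melt every bit of ice: 498.5×334 = 166499 J.
That's not enough to melt it all — equilibrium is at 0 °C with ice remaining.
Mass melted = 16207/334 ≈ 48.52 g.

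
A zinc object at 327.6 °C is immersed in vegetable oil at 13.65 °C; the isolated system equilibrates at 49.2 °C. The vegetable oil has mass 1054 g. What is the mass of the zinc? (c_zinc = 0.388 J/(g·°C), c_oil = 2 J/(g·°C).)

Heat gained plus heat lost sum to zero:
m×0.388×(49.2 − 327.6) + 1054×2×(49.2 − 13.65) = 0
-108.02 m = -74939
m = -74939/-108.02 ≈ 693.8 g

m ≈ 694 g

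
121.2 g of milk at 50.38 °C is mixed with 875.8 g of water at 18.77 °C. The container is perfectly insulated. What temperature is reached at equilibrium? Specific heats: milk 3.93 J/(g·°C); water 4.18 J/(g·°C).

Energy conservation, ΣQ = 0:
121.2·3.93·(T − 50.38) + 875.8·4.18·(T − 18.77) = 0
476.32(T − 50.38) + 3660.8(T − 18.77) = 0
(476.32 + 3660.8) T = 476.32·50.38 + 3660.8·18.77
T ≈ 22.41 °C

T_f ≈ 22.4 °C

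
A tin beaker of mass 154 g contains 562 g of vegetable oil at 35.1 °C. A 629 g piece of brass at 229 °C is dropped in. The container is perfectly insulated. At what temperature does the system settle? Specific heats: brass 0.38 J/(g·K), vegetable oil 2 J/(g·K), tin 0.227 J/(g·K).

T_f ≈ 68.3 °C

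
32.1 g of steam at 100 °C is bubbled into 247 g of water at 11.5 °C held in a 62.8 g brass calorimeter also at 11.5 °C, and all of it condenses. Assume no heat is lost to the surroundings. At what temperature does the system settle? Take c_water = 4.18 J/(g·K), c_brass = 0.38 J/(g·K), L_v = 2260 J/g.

T_f ≈ 82.4 °C

Let T be the final temperature. ΣQ_i = 0:
condense steam: −32.1·2260 = −72546
  condensate cools 100→T: 32.1·4.18·(T − 100) = 134.18(T − 100)
  original water: 1032.5(T − 11.5)
  brass cup: 62.8·0.38·(T − 11.5) = 23.86(T − 11.5)
1190.5 T = 72546 + 13418 + 12148 = 98112
T ≈ 82.41 °C, under the boiling point, so the assumption holds.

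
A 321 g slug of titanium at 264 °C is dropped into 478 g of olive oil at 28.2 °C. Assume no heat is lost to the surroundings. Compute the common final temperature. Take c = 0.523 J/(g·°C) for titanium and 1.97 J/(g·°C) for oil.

Let T be the final temperature. ΣQ_i = 0:
321*0.523*(T − 264) + 478*1.97*(T − 28.2) = 0
167.88(T − 264) + 941.66(T − 28.2) = 0
1109.5 T = 70876
T = 70876/1109.5 ≈ 63.88 °C

T_f ≈ 63.9 °C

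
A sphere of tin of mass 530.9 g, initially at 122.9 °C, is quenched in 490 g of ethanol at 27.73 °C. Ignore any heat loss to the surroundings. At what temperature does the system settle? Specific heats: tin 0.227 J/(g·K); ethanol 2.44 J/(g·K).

T_f ≈ 36.4 °C

T_f = Σ m_i c_i T_i / Σ m_i c_i:
T_f = (120.51·122.9 + 1195.6·27.73) / (120.51 + 1195.6)
    = 47965 / 1316.1 ≈ 36.44 °C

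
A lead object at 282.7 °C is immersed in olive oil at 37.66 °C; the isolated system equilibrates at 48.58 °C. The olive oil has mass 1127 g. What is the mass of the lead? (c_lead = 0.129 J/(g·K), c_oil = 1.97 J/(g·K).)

m ≈ 803 g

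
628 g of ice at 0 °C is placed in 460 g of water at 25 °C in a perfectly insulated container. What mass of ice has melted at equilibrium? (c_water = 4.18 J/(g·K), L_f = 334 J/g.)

Cooling the water to 0 °C releases 460×4.18×25 = 48070 J.
Melting all 628 g of ice would need 628×334 = 209752 J.
48070 J < 209752 J, so only part of the ice melts and the system sits at 0 °C.
m_melt = 48070 / L_f = 143.9 g.

m_melted ≈ 144 g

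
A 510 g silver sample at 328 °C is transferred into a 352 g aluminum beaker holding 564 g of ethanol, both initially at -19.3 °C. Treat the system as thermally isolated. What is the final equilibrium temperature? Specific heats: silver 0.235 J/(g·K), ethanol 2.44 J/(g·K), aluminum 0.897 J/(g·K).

T_f ≈ 3.7 °C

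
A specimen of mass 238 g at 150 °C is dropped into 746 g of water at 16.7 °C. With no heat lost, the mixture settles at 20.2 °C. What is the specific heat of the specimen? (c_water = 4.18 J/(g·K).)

Heat gained plus heat lost sum to zero:
238·c·(20.2 − 150) + 746·4.18·(20.2 − 16.7) = 0
-30892 c = -10914
c = -10914/-30892 ≈ 0.3533 J/(g·K)

c ≈ 0.353 J/(g·K)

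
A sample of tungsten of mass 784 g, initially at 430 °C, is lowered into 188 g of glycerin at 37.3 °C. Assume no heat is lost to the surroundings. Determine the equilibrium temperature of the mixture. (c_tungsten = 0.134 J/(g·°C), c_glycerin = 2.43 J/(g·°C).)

T_f ≈ 110.7 °C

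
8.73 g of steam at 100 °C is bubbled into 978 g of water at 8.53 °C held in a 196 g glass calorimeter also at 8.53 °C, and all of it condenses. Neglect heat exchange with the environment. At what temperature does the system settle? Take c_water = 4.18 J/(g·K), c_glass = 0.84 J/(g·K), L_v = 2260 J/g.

T_f ≈ 13.9 °C

Taking heat into each body as positive, Σ m c ΔT = 0:
latent heat released on condensation: 8.73×2260 = 19730
  condensate cools 100→T: 8.73×4.18×(T − 100) = 36.49(T − 100)
  original water: 4088(T − 8.53)
  cup: 164.64(T − 8.53)
4289.2 T = 19730 + 3649.1 + 36275 = 59654
T ≈ 13.91 °C, under the boiling point, so the assumption holds.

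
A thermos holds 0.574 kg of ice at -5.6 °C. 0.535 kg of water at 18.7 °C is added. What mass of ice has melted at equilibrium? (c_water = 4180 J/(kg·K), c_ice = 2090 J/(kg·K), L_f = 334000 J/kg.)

Cooling the water to 0 °C releases 0.535×4180×18.7 = 41819 J.
Of that, 0.574×2090×5.6 = 6718.1 J goes to bring the ice to 0 °C, leaving 35101 J.
Fully melting the ice requires m_ice L_f = 0.574×334000 = 191716 J.
That's not enough to melt it all — equilibrium is at 0 °C with ice remaining.
m_melt = 35101 / L_f = 0.1051 kg.

m_melted ≈ 0.105 kg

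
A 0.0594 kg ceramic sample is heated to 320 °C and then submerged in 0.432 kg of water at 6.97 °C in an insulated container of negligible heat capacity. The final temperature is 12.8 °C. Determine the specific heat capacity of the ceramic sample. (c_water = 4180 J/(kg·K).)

Let T be the final temperature. ΣQ_i = 0:
0.0594×c×(12.8 − 320) + 0.432×4180×(12.8 − 6.97) = 0
-18.25 c = -10528
c = -10528/-18.25 ≈ 576.9 J/(kg·K)

c ≈ 577 J/(kg·K)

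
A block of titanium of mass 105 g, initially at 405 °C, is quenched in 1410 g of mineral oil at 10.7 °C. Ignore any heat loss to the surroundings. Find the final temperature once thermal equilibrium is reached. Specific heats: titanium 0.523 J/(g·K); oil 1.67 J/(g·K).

Conservation of energy gives ΣQ = 0:
105×0.523×(T − 405) + 1410×1.67×(T − 10.7) = 0
(54.91 + 2354.7) T = 54.91×405 + 2354.7×10.7
T = 47436 / 2409.6 = 19.7 °C

T_f ≈ 19.7 °C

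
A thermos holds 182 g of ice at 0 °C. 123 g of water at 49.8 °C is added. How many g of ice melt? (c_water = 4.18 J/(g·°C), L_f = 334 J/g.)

m_melted ≈ 76.7 g

Cooling the water to 0 °C releases 123×4.18×49.8 = 25604 J.
Fully melting the ice requires m_ice L_f = 182×334 = 60788 J.
Since 25604 < 60788 J, not all the ice melts; equilibrium is at 0 °C.
m_melt = 25604 / L_f = 76.66 g.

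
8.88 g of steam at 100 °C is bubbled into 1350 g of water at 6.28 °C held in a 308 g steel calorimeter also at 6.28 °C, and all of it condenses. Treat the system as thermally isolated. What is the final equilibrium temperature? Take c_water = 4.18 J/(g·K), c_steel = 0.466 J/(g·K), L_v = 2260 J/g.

T_f ≈ 10.3 °C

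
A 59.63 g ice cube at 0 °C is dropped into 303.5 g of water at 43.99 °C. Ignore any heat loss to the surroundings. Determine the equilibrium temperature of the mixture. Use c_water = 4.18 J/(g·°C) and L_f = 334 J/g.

T_f ≈ 23.6 °C

Setting the total heat transfer to zero:
melt ice: 59.63×334 = 19916
  warm the meltwater: 249.25 T
  water cools: 303.5×4.18×(T − 43.99) = 1268.6(T − 43.99)
1517.9 T = 55807 − 19916 = 35891
T ≈ 23.65 °C — above 0 °C, consistent with complete melting.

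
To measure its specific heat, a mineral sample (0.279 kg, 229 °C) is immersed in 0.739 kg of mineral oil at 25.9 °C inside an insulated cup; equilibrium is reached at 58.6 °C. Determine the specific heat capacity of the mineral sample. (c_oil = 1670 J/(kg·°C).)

Conservation of energy gives ΣQ = 0:
0.279×c×(58.6 − 229) + 0.739×1670×(58.6 − 25.9) = 0
-47.54 c = -40356
c = -40356/-47.54 ≈ 848.9 J/(kg·°C)

c ≈ 849 J/(kg·°C)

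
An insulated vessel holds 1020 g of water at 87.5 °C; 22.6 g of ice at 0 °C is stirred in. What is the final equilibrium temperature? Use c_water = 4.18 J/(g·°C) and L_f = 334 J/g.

Conservation of energy gives ΣQ = 0:
melt ice: 22.6·334 = 7548.4; warm the meltwater: 94.47 T; water cools: 1020·4.18·(T − 87.5) = 4263.6(T − 87.5)
4358.1 T = 373065 − 7548.4 = 365517
T ≈ 83.87 °C. Since T > 0 °C, the all-ice-melts assumption holds.

T_f ≈ 83.9 °C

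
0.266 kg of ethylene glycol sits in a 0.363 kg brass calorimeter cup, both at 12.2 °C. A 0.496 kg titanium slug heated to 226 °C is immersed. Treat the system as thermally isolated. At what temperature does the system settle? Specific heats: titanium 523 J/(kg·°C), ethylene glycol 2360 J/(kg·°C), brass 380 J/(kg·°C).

Conservation of energy gives ΣQ = 0:
0.496*523*(T − 226) + 0.266*2360*(T − 12.2) + 0.363*380*(T − 12.2) = 0
259.41(T − 226) + 627.76(T − 12.2) + 137.94(T − 12.2) = 0
(259.41 + 627.76 + 137.94) T = 259.41*226 + 627.76*12.2 + 137.94*12.2
T ≈ 66.30 °C

T_f ≈ 66.3 °C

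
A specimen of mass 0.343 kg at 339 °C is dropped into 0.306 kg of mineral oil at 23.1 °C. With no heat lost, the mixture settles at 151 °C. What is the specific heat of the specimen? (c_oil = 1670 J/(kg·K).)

Heat lost by the specimen = heat gained by the oil:
0.343·c·(339 − 151) = 0.306·1670·(151 − 23.1)
64.48 c = 65359  ⇒  c ≈ 1014 J/(kg·K)

c ≈ 1010 J/(kg·K)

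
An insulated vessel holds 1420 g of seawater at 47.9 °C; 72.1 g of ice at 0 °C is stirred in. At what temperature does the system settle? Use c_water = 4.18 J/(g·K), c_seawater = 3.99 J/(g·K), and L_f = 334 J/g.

T_f ≈ 41.4 °C

Sum of m c ΔT and latent-heat terms is zero:
fusion: m_ice L_f = 72.1·334 = 24081; meltwater 0→T: 72.1·4.18·T = 301.38 T; seawater cools: 1420·3.99·(T − 47.9) = 5665.8(T − 47.9)
5967.2 T = 271392 − 24081 = 247310
T ≈ 41.45 °C — above 0 °C, consistent with complete melting.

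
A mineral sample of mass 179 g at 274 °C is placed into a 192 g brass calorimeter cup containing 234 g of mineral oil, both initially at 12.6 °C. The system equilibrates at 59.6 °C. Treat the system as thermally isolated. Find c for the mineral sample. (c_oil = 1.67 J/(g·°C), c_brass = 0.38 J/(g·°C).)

c ≈ 0.568 J/(g·°C)

Net heat exchanged in the isolated system is zero:
179×c×(59.6 − 274) + 234×1.67×(59.6 − 12.6) + 192×0.38×(59.6 − 12.6) = 0
-38378 c = -21796
c = -21796/-38378 ≈ 0.5679 J/(g·°C)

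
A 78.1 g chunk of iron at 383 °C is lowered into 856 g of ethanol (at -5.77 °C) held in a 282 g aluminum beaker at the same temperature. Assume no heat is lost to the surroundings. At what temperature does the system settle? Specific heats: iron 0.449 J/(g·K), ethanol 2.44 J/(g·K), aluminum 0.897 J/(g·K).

T_f ≈ -0.0 °C

Taking heat into each body as positive, Σ m c ΔT = 0:
78.1*0.449*(T − 383) + 856*2.44*(T − (-5.77)) + 282*0.897*(T − (-5.77)) = 0
35.07(T − 383) + 2088.6(T − (-5.77)) + 252.95(T − (-5.77)) = 0
(35.07 + 2088.6 + 252.95) T = 35.07*383 + 2088.6*(-5.77) + 252.95*(-5.77)
T = -80.37 / 2376.7 = -0.0338 °C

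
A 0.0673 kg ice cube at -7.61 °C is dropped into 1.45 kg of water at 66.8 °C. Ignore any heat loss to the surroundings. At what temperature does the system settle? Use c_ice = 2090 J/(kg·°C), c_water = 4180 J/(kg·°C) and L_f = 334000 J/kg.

Let T be the final temperature. ΣQ_i = 0:
warm ice to 0 °C: 0.0673·2090·(0 − (-7.61)) = 1070.4; fusion: m_ice L_f = 0.0673·334000 = 22478; warm the meltwater: 281.31 T; water cools: 1.45·4180·(T − 66.8) = 6061(T − 66.8)
6342.3 T = 404875 − 23549 = 381326
T ≈ 60.12 °C — above 0 °C, consistent with complete melting.

T_f ≈ 60.1 °C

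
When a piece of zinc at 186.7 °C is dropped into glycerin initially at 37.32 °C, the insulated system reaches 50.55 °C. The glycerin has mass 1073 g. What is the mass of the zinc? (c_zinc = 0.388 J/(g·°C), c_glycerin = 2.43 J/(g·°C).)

m ≈ 653 g

Heat lost by the zinc = heat gained by the glycerin:
m·0.388·(186.7 − 50.55) = 1073·2.43·(50.55 − 37.32)
52.83 m = 34496  ⇒  m ≈ 653 g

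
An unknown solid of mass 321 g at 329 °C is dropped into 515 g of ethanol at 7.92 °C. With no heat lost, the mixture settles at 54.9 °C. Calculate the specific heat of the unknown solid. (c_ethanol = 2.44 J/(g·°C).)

c ≈ 0.671 J/(g·°C)

Heat lost by the unknown solid = heat gained by the ethanol:
321·c·(329 − 54.9) = 515·2.44·(54.9 − 7.92)
87986 c = 59035  ⇒  c ≈ 0.671 J/(g·°C)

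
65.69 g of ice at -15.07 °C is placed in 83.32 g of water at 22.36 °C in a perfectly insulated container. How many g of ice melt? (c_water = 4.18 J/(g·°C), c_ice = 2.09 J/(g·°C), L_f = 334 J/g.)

m_melted ≈ 17.1 g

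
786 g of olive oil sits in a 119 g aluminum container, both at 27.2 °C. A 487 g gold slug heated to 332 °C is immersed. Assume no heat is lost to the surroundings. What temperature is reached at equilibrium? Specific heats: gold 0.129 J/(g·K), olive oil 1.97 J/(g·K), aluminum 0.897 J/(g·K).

T_f ≈ 38.3 °C

Net heat exchanged in the isolated system is zero:
487·0.129·(T − 332) + 786·1.97·(T − 27.2) + 119·0.897·(T − 27.2) = 0
62.82(T − 332) + 1548.4(T − 27.2) + 106.74(T − 27.2) = 0
(62.82 + 1548.4 + 106.74) T = 62.82·332 + 1548.4·27.2 + 106.74·27.2
T = 65878/1718 ≈ 38.35 °C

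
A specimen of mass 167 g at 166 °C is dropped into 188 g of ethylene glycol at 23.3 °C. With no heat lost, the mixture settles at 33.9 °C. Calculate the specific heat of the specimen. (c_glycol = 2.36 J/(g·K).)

Energy conservation, ΣQ = 0:
167×c×(33.9 − 166) + 188×2.36×(33.9 − 23.3) = 0
-22061 c = -4703
c = -4703/-22061 ≈ 0.2132 J/(g·K)

c ≈ 0.213 J/(g·K)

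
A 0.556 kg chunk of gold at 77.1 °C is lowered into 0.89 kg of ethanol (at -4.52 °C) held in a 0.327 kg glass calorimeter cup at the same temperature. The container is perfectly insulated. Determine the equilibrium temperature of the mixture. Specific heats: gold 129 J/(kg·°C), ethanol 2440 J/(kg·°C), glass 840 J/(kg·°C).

T_f ≈ -2.2 °C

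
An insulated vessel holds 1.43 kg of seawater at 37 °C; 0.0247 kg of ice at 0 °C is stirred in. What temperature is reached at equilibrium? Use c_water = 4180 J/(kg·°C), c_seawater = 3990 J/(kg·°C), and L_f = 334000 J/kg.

T_f ≈ 34.9 °C

Conservation of energy gives ΣQ = 0:
fusion: m_ice L_f = 0.0247×334000 = 8249.8
  meltwater 0→T: 0.0247×4180×T = 103.25 T
  seawater cools: 1.43×3990×(T − 37) = 5705.7(T − 37)
5808.9 T = 211111 − 8249.8 = 202861
T ≈ 34.92 °C. Since T > 0 °C, the all-ice-melts assumption holds.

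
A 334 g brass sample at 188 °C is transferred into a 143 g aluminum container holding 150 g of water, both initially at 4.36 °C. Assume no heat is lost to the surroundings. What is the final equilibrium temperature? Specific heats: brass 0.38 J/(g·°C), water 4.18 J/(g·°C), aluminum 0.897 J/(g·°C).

T_f ≈ 30.8 °C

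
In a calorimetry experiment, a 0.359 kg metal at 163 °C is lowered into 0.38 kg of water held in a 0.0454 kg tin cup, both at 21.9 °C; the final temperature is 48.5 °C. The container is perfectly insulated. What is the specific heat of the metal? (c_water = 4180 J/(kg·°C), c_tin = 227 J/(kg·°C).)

c ≈ 1030 J/(kg·°C)

Setting the total heat transfer to zero:
0.359×c×(48.5 − 163) + 0.38×4180×(48.5 − 21.9) + 0.0454×227×(48.5 − 21.9) = 0
-41.11 c = -42526
c = -42526/-41.11 ≈ 1035 J/(kg·°C)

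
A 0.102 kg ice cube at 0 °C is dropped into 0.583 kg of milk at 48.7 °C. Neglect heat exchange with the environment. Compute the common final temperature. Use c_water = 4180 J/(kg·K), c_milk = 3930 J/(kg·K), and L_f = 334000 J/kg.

T_f ≈ 28.5 °C

Energy conservation, ΣQ = 0:
latent heat to melt: 0.102·334000 = 34068; meltwater 0→T: 0.102·4180·T = 426.36 T; milk: 2291.2(T − 48.7)
2717.6 T = 111581 − 34068 = 77513
T ≈ 28.52 °C. Since T > 0 °C, the all-ice-melts assumption holds.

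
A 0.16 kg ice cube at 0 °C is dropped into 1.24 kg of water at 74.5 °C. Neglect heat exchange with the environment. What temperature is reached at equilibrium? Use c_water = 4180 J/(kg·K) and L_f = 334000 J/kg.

Conservation of energy gives ΣQ = 0:
latent heat to melt: 0.16×334000 = 53440; warm the meltwater: 668.8 T; water: 5183.2(T − 74.5)
5852 T = 386148 − 53440 = 332708
T ≈ 56.85 °C (positive, so assuming full melt was valid).

T_f ≈ 56.9 °C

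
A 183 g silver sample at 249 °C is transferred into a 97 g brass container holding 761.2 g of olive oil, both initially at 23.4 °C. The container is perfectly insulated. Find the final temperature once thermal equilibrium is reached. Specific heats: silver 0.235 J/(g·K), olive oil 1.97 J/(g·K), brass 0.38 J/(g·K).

T_f ≈ 29.5 °C

Energy conservation, ΣQ = 0:
183×0.235×(T − 249) + 761.2×1.97×(T − 23.4) + 97×0.38×(T − 23.4) = 0
43(T − 249) + 1499.6(T − 23.4) + 36.86(T − 23.4) = 0
1579.4 T = 46661
T ≈ 29.54 °C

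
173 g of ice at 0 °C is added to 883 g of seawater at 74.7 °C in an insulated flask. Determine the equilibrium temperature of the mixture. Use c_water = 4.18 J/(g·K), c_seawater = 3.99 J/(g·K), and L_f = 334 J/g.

T_f ≈ 48.4 °C

Setting the total heat transfer to zero:
fusion: m_ice L_f = 173·334 = 57782
  warm the meltwater: 723.14 T
  seawater cools: 883·3.99·(T − 74.7) = 3523.2(T − 74.7)
4246.3 T = 263181 − 57782 = 205399
T ≈ 48.37 °C — above 0 °C, consistent with complete melting.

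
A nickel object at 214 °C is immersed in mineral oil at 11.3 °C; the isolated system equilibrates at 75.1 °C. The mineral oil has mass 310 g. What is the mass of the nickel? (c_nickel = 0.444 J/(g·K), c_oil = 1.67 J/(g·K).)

Heat gained plus heat lost sum to zero:
m·0.444·(75.1 − 214) + 310·1.67·(75.1 − 11.3) = 0
-61.67 m = -33029
m = -33029/-61.67 ≈ 535.6 g

m ≈ 536 g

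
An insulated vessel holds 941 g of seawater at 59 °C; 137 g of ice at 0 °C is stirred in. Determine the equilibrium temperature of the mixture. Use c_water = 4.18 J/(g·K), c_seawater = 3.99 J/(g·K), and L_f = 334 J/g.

T_f ≈ 40.6 °C

Heat gained plus heat lost sum to zero:
latent heat to melt: 137×334 = 45758; meltwater 0→T: 137×4.18×T = 572.66 T; seawater cools: 941×3.99×(T − 59) = 3754.6(T − 59)
4327.2 T = 221521 − 45758 = 175763
T ≈ 40.62 °C — above 0 °C, consistent with complete melting.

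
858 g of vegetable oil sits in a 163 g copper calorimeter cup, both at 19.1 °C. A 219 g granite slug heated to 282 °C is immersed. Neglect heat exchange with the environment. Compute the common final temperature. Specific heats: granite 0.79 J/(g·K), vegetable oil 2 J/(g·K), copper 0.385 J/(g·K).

T_f ≈ 42.4 °C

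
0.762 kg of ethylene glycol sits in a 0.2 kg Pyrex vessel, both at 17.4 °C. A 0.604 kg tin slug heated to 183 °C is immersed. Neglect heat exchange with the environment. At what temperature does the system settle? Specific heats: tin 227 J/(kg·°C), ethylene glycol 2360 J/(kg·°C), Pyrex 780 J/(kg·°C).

T_f ≈ 28.3 °C

Heat gained plus heat lost sum to zero:
0.604·227·(T − 183) + 0.762·2360·(T − 17.4) + 0.2·780·(T − 17.4) = 0
(137.11 + 1798.3 + 156) T = 137.11·183 + 1798.3·17.4 + 156·17.4
T = 59096/2091.4 ≈ 28.26 °C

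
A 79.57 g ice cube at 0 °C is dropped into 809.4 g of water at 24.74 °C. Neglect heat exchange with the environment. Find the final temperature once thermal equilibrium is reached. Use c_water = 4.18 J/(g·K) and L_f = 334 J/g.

T_f ≈ 15.4 °C

Sum of m c ΔT and latent-heat terms is zero:
melt ice: 79.57·334 = 26576
  warm the meltwater: 332.6 T
  water cools: 809.4·4.18·(T − 24.74) = 3383.3(T − 24.74)
3715.9 T = 83703 − 26576 = 57126
T ≈ 15.37 °C. Since T > 0 °C, the all-ice-melts assumption holds.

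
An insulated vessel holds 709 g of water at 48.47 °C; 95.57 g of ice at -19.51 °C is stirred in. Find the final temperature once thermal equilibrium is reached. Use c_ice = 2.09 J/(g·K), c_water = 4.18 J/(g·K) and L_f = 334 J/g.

T_f ≈ 32.1 °C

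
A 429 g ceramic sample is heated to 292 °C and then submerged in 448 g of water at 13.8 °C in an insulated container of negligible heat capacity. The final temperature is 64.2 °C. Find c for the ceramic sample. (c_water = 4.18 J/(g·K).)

c ≈ 0.966 J/(g·K)

Heat gained plus heat lost sum to zero:
429×c×(64.2 − 292) + 448×4.18×(64.2 − 13.8) = 0
-97726 c = -94381
c = -94381/-97726 ≈ 0.9658 J/(g·K)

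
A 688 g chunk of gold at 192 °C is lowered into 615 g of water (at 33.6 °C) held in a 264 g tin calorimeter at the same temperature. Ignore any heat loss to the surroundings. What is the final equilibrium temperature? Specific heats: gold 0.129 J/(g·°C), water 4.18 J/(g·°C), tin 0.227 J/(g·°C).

T_f ≈ 38.8 °C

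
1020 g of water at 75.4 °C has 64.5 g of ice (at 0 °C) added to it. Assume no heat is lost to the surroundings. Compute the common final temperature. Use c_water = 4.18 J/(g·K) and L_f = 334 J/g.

Heat gained plus heat lost sum to zero:
latent heat to melt: 64.5·334 = 21543; warm the meltwater: 269.61 T; water: 4263.6(T − 75.4)
4533.2 T = 321475 − 21543 = 299932
T ≈ 66.16 °C (positive, so assuming full melt was valid).

T_f ≈ 66.2 °C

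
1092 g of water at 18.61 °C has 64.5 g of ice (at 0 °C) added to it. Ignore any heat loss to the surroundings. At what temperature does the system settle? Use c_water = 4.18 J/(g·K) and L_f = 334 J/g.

T_f ≈ 13.1 °C

Sum of m c ΔT and latent-heat terms is zero:
melt ice: 64.5×334 = 21543; meltwater 0→T: 64.5×4.18×T = 269.61 T; water cools: 1092×4.18×(T − 18.61) = 4564.6(T − 18.61)
4834.2 T = 84946 − 21543 = 63403
T ≈ 13.12 °C. Since T > 0 °C, the all-ice-melts assumption holds.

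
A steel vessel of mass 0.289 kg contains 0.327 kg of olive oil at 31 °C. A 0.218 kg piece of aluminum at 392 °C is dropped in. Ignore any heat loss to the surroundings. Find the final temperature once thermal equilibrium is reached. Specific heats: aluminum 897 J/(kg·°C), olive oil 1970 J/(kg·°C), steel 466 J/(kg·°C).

T_f ≈ 103.4 °C

Net heat exchanged in the isolated system is zero:
0.218×897×(T − 392) + 0.327×1970×(T − 31) + 0.289×466×(T − 31) = 0
195.55(T − 392) + 644.19(T − 31) + 134.67(T − 31) = 0
974.41 T = 100799
T ≈ 103.45 °C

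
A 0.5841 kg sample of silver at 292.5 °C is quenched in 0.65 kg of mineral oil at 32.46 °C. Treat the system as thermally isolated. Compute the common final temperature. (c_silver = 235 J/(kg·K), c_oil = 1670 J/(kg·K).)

T_f ≈ 61.7 °C

Energy conservation, ΣQ = 0:
0.5841×235×(T − 292.5) + 0.65×1670×(T − 32.46) = 0
137.26(T − 292.5) + 1085.5(T − 32.46) = 0
(137.26 + 1085.5) T = 137.26×292.5 + 1085.5×32.46
T = 75385 / 1222.8 = 61.7 °C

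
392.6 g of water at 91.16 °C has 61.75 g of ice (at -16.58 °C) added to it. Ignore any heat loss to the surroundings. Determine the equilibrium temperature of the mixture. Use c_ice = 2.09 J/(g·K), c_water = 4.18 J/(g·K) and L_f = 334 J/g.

Conservation of energy gives ΣQ = 0:
ice -16.58→0 °C: 61.75×2.09×16.58 = 2139.8; fusion: m_ice L_f = 61.75×334 = 20624; warm the meltwater: 258.12 T; water cools: 392.6×4.18×(T − 91.16) = 1641.1(T − 91.16)
1899.2 T = 149600 − 22764 = 126835
T ≈ 66.78 °C — above 0 °C, consistent with complete melting.

T_f ≈ 66.8 °C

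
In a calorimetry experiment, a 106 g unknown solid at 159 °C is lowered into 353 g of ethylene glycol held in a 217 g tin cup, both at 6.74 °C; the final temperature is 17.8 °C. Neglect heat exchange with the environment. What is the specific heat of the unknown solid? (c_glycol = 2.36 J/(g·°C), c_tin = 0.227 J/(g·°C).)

Taking heat into each body as positive, Σ m c ΔT = 0:
106·c·(17.8 − 159) + 353·2.36·(17.8 − 6.74) + 217·0.227·(17.8 − 6.74) = 0
-14967 c = -9758.7
c = -9758.7/-14967 ≈ 0.652 J/(g·°C)

c ≈ 0.652 J/(g·°C)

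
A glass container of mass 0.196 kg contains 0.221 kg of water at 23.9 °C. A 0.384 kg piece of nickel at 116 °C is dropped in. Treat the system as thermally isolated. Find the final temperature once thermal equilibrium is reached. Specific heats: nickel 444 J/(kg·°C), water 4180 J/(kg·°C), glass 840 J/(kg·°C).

Let T be the final temperature. ΣQ_i = 0:
0.384*444*(T − 116) + 0.221*4180*(T − 23.9) + 0.196*840*(T − 23.9) = 0
170.5(T − 116) + 923.78(T − 23.9) + 164.64(T − 23.9) = 0
(170.5 + 923.78 + 164.64) T = 170.5*116 + 923.78*23.9 + 164.64*23.9
T = 45791/1258.9 ≈ 36.37 °C

T_f ≈ 36.4 °C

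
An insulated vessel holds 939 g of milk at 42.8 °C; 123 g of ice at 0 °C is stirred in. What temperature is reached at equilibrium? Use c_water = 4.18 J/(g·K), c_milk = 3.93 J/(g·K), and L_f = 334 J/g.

T_f ≈ 27.8 °C

Taking heat into each body as positive, Σ m c ΔT = 0:
fusion: m_ice L_f = 123·334 = 41082
  meltwater 0→T: 123·4.18·T = 514.14 T
  milk: 3690.3(T − 42.8)
4204.4 T = 157944 − 41082 = 116862
T ≈ 27.79 °C (positive, so assuming full melt was valid).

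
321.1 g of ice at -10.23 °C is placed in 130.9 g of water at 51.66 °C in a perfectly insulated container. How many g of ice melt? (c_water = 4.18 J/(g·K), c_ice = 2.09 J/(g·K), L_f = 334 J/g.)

m_melted ≈ 64.1 g

Heat available from the water dropping to 0 °C: 130.9×4.18×51.66 = 28266 J.
Of that, 321.1×2.09×10.23 = 6865.3 J goes to bring the ice to 0 °C, leaving 21401 J.
Fully melting the ice requires m_ice L_f = 321.1×334 = 107247 J.
Since 21401 < 107247 J, not all the ice melts; equilibrium is at 0 °C.
m_melt = 21401 / L_f = 64.07 g.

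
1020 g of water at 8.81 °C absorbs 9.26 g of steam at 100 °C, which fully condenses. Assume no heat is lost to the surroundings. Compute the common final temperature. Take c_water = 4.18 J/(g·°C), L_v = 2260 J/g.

Sum of m c ΔT and latent-heat terms is zero:
steam→water at 100 °C releases m L_v = 9.26×2260 = 20928
  condensed water 100 °C→T: 38.71(T − 100)
  original water: 4263.6(T − 8.81)
4302.3 T = 20928 + 3870.7 + 37562 = 62361
T ≈ 14.49 °C — below 100 °C, confirming all the steam condensed.

T_f ≈ 14.5 °C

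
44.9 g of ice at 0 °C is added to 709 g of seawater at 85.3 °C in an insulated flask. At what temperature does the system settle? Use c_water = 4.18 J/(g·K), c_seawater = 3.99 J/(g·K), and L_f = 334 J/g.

Let T be the final temperature. ΣQ_i = 0:
fusion: m_ice L_f = 44.9·334 = 14997; warm the meltwater: 187.68 T; seawater: 2828.9(T − 85.3)
3016.6 T = 241306 − 14997 = 226309
T ≈ 75.02 °C. Since T > 0 °C, the all-ice-melts assumption holds.

T_f ≈ 75.0 °C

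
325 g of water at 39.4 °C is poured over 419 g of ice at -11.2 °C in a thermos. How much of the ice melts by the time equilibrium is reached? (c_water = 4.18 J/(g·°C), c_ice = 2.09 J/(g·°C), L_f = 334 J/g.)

m_melted ≈ 131 g

Heat available from the water dropping to 0 °C: 325·4.18·39.4 = 53525 J.
Warming the ice to 0 °C takes 419·2.09·11.2 = 9808 J, leaving 43717 J for melting.
Melting all 419 g of ice would need 419·334 = 139946 J.
43717 J < 139946 J, so only part of the ice melts and the system sits at 0 °C.
m_melt = 43717 / L_f = 130.9 g.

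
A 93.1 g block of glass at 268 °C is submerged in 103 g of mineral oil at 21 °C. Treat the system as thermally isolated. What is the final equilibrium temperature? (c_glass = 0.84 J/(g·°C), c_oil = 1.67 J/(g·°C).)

Heat gained plus heat lost sum to zero:
93.1×0.84×(T − 268) + 103×1.67×(T − 21) = 0
78.2(T − 268) + 172.01(T − 21) = 0
(78.2 + 172.01) T = 78.2×268 + 172.01×21
T ≈ 98.20 °C

T_f ≈ 98.2 °C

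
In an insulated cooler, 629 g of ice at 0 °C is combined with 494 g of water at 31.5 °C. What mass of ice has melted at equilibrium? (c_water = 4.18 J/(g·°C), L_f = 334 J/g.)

m_melted ≈ 195 g

Water can give up m c ΔT = 494·4.18·31.5 = 65045 J before reaching 0 °C.
Melting all 629 g of ice would need 629·334 = 210086 J.
That's not enough to melt it all — equilibrium is at 0 °C with ice remaining.
m_melted·334 = 65045  ⇒  m_melted ≈ 194.7 g.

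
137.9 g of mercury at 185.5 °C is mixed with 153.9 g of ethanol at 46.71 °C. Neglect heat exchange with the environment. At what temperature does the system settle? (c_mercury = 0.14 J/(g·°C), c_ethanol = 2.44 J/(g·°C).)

T_f ≈ 53.5 °C

Heat lost by the mercury equals heat gained by the ethanol:
137.9·0.14·(185.5 − T) = 153.9·2.44·(T − 46.71)
19.31(185.5 − T) = 375.52(T − 46.71)
394.82 T = 21122  ⇒  T ≈ 53.50 °C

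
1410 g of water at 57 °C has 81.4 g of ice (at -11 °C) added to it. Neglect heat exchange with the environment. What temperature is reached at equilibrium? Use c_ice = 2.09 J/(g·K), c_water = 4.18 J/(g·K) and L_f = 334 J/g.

Energy balance with sensible and latent terms:
warm ice to 0 °C: 81.4×2.09×(0 − (-11)) = 1871.4
  latent heat to melt: 81.4×334 = 27188
  warm the meltwater: 340.25 T
  water cools: 1410×4.18×(T − 57) = 5893.8(T − 57)
6234.1 T = 335947 − 29059 = 306888
T ≈ 49.23 °C (positive, so assuming full melt was valid).

T_f ≈ 49.2 °C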